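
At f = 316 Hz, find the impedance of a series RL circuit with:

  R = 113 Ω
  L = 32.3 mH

Step 1 — Angular frequency: ω = 2π·f = 2π·316 = 1985 rad/s.
Step 2 — Component impedances:
  R: Z = R = 113 Ω
  L: Z = jωL = j·1985·0.0323 = 0 + j64.13 Ω
Step 3 — Series combination: Z_total = R + L = 113 + j64.13 Ω = 129.9∠29.6° Ω.

Z = 113 + j64.13 Ω = 129.9∠29.6° Ω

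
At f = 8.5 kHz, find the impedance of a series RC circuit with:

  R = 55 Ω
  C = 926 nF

Step 1 — Angular frequency: ω = 2π·f = 2π·8500 = 5.341e+04 rad/s.
Step 2 — Component impedances:
  R: Z = R = 55 Ω
  C: Z = 1/(jωC) = -j/(ω·C) = 0 - j20.22 Ω
Step 3 — Series combination: Z_total = R + C = 55 - j20.22 Ω = 58.6∠-20.2° Ω.

Z = 55 - j20.22 Ω = 58.6∠-20.2° Ω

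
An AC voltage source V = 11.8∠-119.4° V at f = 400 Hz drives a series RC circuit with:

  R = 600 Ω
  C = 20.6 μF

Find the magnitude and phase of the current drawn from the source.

Step 1 — Angular frequency: ω = 2π·f = 2π·400 = 2513 rad/s.
Step 2 — Component impedances:
  R: Z = R = 600 Ω
  C: Z = 1/(jωC) = -j/(ω·C) = 0 - j19.31 Ω
Step 3 — Series combination: Z_total = R + C = 600 - j19.31 Ω = 600.3∠-1.8° Ω.
Step 4 — Source phasor: V = 11.8∠-119.4° V = -5.793 - j10.28 V.
Step 5 — Ohm's law: I = V / Z_total = (-5.793 - j10.28) / (600 - j19.31) = -0.009093 - j0.01743 A.
Step 6 — Convert to polar: |I| = 0.01966 A, ∠I = -117.6°.

I = 0.01966∠-117.6° A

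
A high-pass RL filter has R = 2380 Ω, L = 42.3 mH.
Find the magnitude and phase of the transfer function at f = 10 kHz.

Step 1 — Angular frequency: ω = 2π·1e+04 = 6.283e+04 rad/s.
Step 2 — Transfer function: H(jω) = jωL/(R + jωL).
Step 3 — Numerator jωL = j·2658; denominator R + jωL = 2380 + j2658.
Step 4 — H = 0.555 + j0.497.
Step 5 — Magnitude: |H| = 0.745 (-2.6 dB); phase: φ = 41.8°.

|H| = 0.745 (-2.6 dB), φ = 41.8°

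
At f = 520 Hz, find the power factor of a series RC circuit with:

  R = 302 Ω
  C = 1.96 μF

Step 1 — Angular frequency: ω = 2π·f = 2π·520 = 3267 rad/s.
Step 2 — Component impedances:
  R: Z = R = 302 Ω
  C: Z = 1/(jωC) = -j/(ω·C) = 0 - j156.2 Ω
Step 3 — Series combination: Z_total = R + C = 302 - j156.2 Ω = 340∠-27.3° Ω.
Step 4 — Power factor: PF = cos(φ) = Re(Z)/|Z| = 302/339.98 = 0.8883.
Step 5 — Type: Im(Z) = -156.2 ⇒ leading (phase φ = -27.3°).

PF = 0.8883 (leading, φ = -27.3°)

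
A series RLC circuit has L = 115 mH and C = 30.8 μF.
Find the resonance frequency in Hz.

Step 1 — Resonance condition Im(Z)=0 gives ω₀ = 1/√(LC).
Step 2 — ω₀ = 1/√(0.115·3.08e-05) = 531.3 rad/s.
Step 3 — f₀ = ω₀/(2π) = 84.57 Hz.

f₀ = 84.57 Hz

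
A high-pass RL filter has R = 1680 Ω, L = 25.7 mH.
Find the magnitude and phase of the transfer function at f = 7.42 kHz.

Step 1 — Angular frequency: ω = 2π·7420 = 4.662e+04 rad/s.
Step 2 — Transfer function: H(jω) = jωL/(R + jωL).
Step 3 — Numerator jωL = j·1198; denominator R + jωL = 1680 + j1198.
Step 4 — H = 0.3372 + j0.4727.
Step 5 — Magnitude: |H| = 0.5806 (-4.7 dB); phase: φ = 54.5°.

|H| = 0.5806 (-4.7 dB), φ = 54.5°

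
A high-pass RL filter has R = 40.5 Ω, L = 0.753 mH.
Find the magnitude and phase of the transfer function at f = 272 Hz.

Step 1 — Angular frequency: ω = 2π·272 = 1709 rad/s.
Step 2 — Transfer function: H(jω) = jωL/(R + jωL).
Step 3 — Numerator jωL = j·1.287; denominator R + jωL = 40.5 + j1.287.
Step 4 — H = 0.001009 + j0.03174.
Step 5 — Magnitude: |H| = 0.03176 (-30.0 dB); phase: φ = 88.2°.

|H| = 0.03176 (-30.0 dB), φ = 88.2°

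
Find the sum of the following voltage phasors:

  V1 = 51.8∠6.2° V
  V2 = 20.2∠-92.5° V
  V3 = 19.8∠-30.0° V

Step 1 — Convert each phasor to rectangular form:
  V1 = 51.8·(cos(6.2°) + j·sin(6.2°)) = 51.5 + j5.594 V
  V2 = 20.2·(cos(-92.5°) + j·sin(-92.5°)) = -0.8811 - j20.18 V
  V3 = 19.8·(cos(-30.0°) + j·sin(-30.0°)) = 17.15 - j9.9 V
Step 2 — Sum components: V_total = 67.76 - j24.49 V.
Step 3 — Convert to polar: |V_total| = 72.05 V, ∠V_total = -19.9°.

V_total = 72.05∠-19.9° V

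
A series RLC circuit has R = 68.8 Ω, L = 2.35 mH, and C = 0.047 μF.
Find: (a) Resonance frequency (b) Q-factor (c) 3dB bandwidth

Step 1 — Resonance condition Im(Z)=0 gives ω₀ = 1/√(LC).
Step 2 — ω₀ = 1/√(0.00235·4.7e-08) = 9.515e+04 rad/s.
Step 3 — f₀ = ω₀/(2π) = 1.514e+04 Hz.
Step 4 — Series Q: Q = ω₀L/R = 9.515e+04·0.00235/68.8 = 3.25.
Step 5 — 3dB bandwidth: Δω = ω₀/Q = 2.928e+04 rad/s; BW = Δω/(2π) = 4660 Hz.

(a) f₀ = 1.514e+04 Hz  (b) Q = 3.25  (c) BW = 4660 Hz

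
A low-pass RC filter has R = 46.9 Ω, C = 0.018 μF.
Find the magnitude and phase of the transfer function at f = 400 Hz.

Step 1 — Angular frequency: ω = 2π·400 = 2513 rad/s.
Step 2 — Transfer function: H(jω) = 1/(1 + jωRC).
Step 3 — Denominator: 1 + jωRC = 1 + j·2513·46.9·1.8e-08 = 1 + j0.002122.
Step 4 — H = 1 - j0.002122.
Step 5 — Magnitude: |H| = 1 (-0.0 dB); phase: φ = -0.1°.

|H| = 1 (-0.0 dB), φ = -0.1°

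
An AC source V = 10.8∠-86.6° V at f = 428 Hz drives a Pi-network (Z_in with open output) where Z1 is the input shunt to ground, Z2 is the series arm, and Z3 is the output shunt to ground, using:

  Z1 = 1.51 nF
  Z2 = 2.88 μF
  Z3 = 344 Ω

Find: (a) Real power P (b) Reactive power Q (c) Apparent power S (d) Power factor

Step 1 — Angular frequency: ω = 2π·f = 2π·428 = 2689 rad/s.
Step 2 — Component impedances:
  Z1: Z = 1/(jωC) = -j/(ω·C) = 0 - j2.463e+05 Ω
  Z2: Z = 1/(jωC) = -j/(ω·C) = 0 - j129.1 Ω
  Z3: Z = R = 344 Ω
Step 3 — With open output, the series arm Z2 and the output shunt Z3 appear in series to ground: Z2 + Z3 = 344 - j129.1 Ω.
Step 4 — Parallel with input shunt Z1: Z_in = Z1 || (Z2 + Z3) = 343.6 - j129.5 Ω = 367.2∠-20.7° Ω.
Step 5 — Source phasor: V = 10.8∠-86.6° V = 0.6405 - j10.78 V.
Step 6 — Current: I = V / Z = 0.01199 - j0.02685 A = 0.02941∠-65.9° A.
Step 7 — Complex power: S = V·I* = 0.2972 - j0.112 VA.
Step 8 — Real power: P = Re(S) = 0.2972 W.
Step 9 — Reactive power: Q = Im(S) = -0.112 VAR.
Step 10 — Apparent power: |S| = 0.3176 VA.
Step 11 — Power factor: PF = P/|S| = 0.9357 (leading).

(a) P = 0.2972 W  (b) Q = -0.112 VAR  (c) S = 0.3176 VA  (d) PF = 0.9357 (leading)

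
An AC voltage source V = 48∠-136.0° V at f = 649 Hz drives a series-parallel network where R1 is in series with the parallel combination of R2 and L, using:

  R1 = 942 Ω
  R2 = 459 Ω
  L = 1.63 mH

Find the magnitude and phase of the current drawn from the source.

Step 1 — Angular frequency: ω = 2π·f = 2π·649 = 4078 rad/s.
Step 2 — Component impedances:
  R1: Z = R = 942 Ω
  R2: Z = R = 459 Ω
  L: Z = jωL = j·4078·0.00163 = 0 + j6.647 Ω
Step 3 — Parallel branch: R2 || L = 1/(1/R2 + 1/L) = 0.09623 + j6.645 Ω.
Step 4 — Series with R1: Z_total = R1 + (R2 || L) = 942.1 + j6.645 Ω = 942.1∠0.4° Ω.
Step 5 — Source phasor: V = 48∠-136.0° V = -34.53 - j33.34 V.
Step 6 — Ohm's law: I = V / Z_total = (-34.53 - j33.34) / (942.1 + j6.645) = -0.0369 - j0.03513 A.
Step 7 — Convert to polar: |I| = 0.05095 A, ∠I = -136.4°.

I = 0.05095∠-136.4° A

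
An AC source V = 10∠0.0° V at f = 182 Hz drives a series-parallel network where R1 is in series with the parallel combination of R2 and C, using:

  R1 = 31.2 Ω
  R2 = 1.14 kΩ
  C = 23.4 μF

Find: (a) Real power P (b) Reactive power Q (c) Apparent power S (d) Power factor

Step 1 — Angular frequency: ω = 2π·f = 2π·182 = 1144 rad/s.
Step 2 — Component impedances:
  R1: Z = R = 31.2 Ω
  R2: Z = R = 1140 Ω
  C: Z = 1/(jωC) = -j/(ω·C) = 0 - j37.37 Ω
Step 3 — Parallel branch: R2 || C = 1/(1/R2 + 1/C) = 1.224 - j37.33 Ω.
Step 4 — Series with R1: Z_total = R1 + (R2 || C) = 32.42 - j37.33 Ω = 49.45∠-49.0° Ω.
Step 5 — Source phasor: V = 10∠0.0° V = 10 V.
Step 6 — Current: I = V / Z = 0.1326 + j0.1527 A = 0.2022∠49.0° A.
Step 7 — Complex power: S = V·I* = 1.326 - j1.527 VA.
Step 8 — Real power: P = Re(S) = 1.326 W.
Step 9 — Reactive power: Q = Im(S) = -1.527 VAR.
Step 10 — Apparent power: |S| = 2.022 VA.
Step 11 — Power factor: PF = P/|S| = 0.6557 (leading).

(a) P = 1.326 W  (b) Q = -1.527 VAR  (c) S = 2.022 VA  (d) PF = 0.6557 (leading)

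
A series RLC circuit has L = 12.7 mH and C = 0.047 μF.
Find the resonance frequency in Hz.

Step 1 — Resonance condition Im(Z)=0 gives ω₀ = 1/√(LC).
Step 2 — ω₀ = 1/√(0.0127·4.7e-08) = 4.093e+04 rad/s.
Step 3 — f₀ = ω₀/(2π) = 6514 Hz.

f₀ = 6514 Hz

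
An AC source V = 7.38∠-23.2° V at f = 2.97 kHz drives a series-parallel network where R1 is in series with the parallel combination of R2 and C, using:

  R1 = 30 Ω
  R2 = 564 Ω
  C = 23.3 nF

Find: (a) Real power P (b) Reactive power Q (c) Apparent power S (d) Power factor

Step 1 — Angular frequency: ω = 2π·f = 2π·2970 = 1.866e+04 rad/s.
Step 2 — Component impedances:
  R1: Z = R = 30 Ω
  R2: Z = R = 564 Ω
  C: Z = 1/(jωC) = -j/(ω·C) = 0 - j2300 Ω
Step 3 — Parallel branch: R2 || C = 1/(1/R2 + 1/C) = 532 - j130.5 Ω.
Step 4 — Series with R1: Z_total = R1 + (R2 || C) = 562 - j130.5 Ω = 577∠-13.1° Ω.
Step 5 — Source phasor: V = 7.38∠-23.2° V = 6.783 - j2.907 V.
Step 6 — Current: I = V / Z = 0.01259 - j0.00225 A = 0.01279∠-10.1° A.
Step 7 — Complex power: S = V·I* = 0.09196 - j0.02135 VA.
Step 8 — Real power: P = Re(S) = 0.09196 W.
Step 9 — Reactive power: Q = Im(S) = -0.02135 VAR.
Step 10 — Apparent power: |S| = 0.0944 VA.
Step 11 — Power factor: PF = P/|S| = 0.9741 (leading).

(a) P = 0.09196 W  (b) Q = -0.02135 VAR  (c) S = 0.0944 VA  (d) PF = 0.9741 (leading)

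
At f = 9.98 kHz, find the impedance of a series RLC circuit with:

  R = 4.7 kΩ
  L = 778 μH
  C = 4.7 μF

Step 1 — Angular frequency: ω = 2π·f = 2π·9980 = 6.271e+04 rad/s.
Step 2 — Component impedances:
  R: Z = R = 4700 Ω
  L: Z = jωL = j·6.271e+04·0.000778 = 0 + j48.79 Ω
  C: Z = 1/(jωC) = -j/(ω·C) = 0 - j3.393 Ω
Step 3 — Series combination: Z_total = R + L + C = 4700 + j45.39 Ω = 4700∠0.6° Ω.

Z = 4700 + j45.39 Ω = 4700∠0.6° Ω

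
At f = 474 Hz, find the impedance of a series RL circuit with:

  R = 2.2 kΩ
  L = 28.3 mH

Step 1 — Angular frequency: ω = 2π·f = 2π·474 = 2978 rad/s.
Step 2 — Component impedances:
  R: Z = R = 2200 Ω
  L: Z = jωL = j·2978·0.0283 = 0 + j84.28 Ω
Step 3 — Series combination: Z_total = R + L = 2200 + j84.28 Ω = 2202∠2.2° Ω.

Z = 2200 + j84.28 Ω = 2202∠2.2° Ω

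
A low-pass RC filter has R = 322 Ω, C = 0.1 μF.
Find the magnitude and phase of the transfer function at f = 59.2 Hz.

Step 1 — Angular frequency: ω = 2π·59.2 = 372 rad/s.
Step 2 — Transfer function: H(jω) = 1/(1 + jωRC).
Step 3 — Denominator: 1 + jωRC = 1 + j·372·322·1e-07 = 1 + j0.01198.
Step 4 — H = 0.9999 - j0.01198.
Step 5 — Magnitude: |H| = 0.9999 (-0.0 dB); phase: φ = -0.7°.

|H| = 0.9999 (-0.0 dB), φ = -0.7°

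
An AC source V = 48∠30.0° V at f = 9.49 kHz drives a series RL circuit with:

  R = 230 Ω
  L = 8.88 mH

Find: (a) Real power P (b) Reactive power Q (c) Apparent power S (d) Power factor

Step 1 — Angular frequency: ω = 2π·f = 2π·9490 = 5.963e+04 rad/s.
Step 2 — Component impedances:
  R: Z = R = 230 Ω
  L: Z = jωL = j·5.963e+04·0.00888 = 0 + j529.5 Ω
Step 3 — Series combination: Z_total = R + L = 230 + j529.5 Ω = 577.3∠66.5° Ω.
Step 4 — Source phasor: V = 48∠30.0° V = 41.57 + j24 V.
Step 5 — Current: I = V / Z = 0.06682 - j0.04948 A = 0.08315∠-36.5° A.
Step 6 — Complex power: S = V·I* = 1.59 + j3.661 VA.
Step 7 — Real power: P = Re(S) = 1.59 W.
Step 8 — Reactive power: Q = Im(S) = 3.661 VAR.
Step 9 — Apparent power: |S| = 3.991 VA.
Step 10 — Power factor: PF = P/|S| = 0.3984 (lagging).

(a) P = 1.59 W  (b) Q = 3.661 VAR  (c) S = 3.991 VA  (d) PF = 0.3984 (lagging)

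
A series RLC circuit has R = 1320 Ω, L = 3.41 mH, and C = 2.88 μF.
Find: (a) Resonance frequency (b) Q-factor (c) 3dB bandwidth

Step 1 — Resonance: ω₀ = 1/√(LC) = 1/√(0.00341·2.88e-06) = 1.009e+04 rad/s.
Step 2 — f₀ = ω₀/(2π) = 1606 Hz.
Step 3 — Series Q: Q = ω₀L/R = 1.009e+04·0.00341/1320 = 0.02607.
Step 4 — Bandwidth: Δω = ω₀/Q = 3.871e+05 rad/s; BW = Δω/(2π) = 6.161e+04 Hz.

(a) f₀ = 1606 Hz  (b) Q = 0.02607  (c) BW = 6.161e+04 Hz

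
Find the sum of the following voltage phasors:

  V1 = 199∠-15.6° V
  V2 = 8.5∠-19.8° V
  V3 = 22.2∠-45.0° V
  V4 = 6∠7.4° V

Step 1 — Convert each phasor to rectangular form:
  V1 = 199·(cos(-15.6°) + j·sin(-15.6°)) = 191.7 - j53.52 V
  V2 = 8.5·(cos(-19.8°) + j·sin(-19.8°)) = 7.997 - j2.879 V
  V3 = 22.2·(cos(-45.0°) + j·sin(-45.0°)) = 15.7 - j15.7 V
  V4 = 6·(cos(7.4°) + j·sin(7.4°)) = 5.95 + j0.7728 V
Step 2 — Sum components: V_total = 221.3 - j71.32 V.
Step 3 — Convert to polar: |V_total| = 232.5 V, ∠V_total = -17.9°.

V_total = 232.5∠-17.9° V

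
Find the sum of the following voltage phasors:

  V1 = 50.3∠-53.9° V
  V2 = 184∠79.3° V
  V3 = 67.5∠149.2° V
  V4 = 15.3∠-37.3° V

Step 1 — Convert each phasor to rectangular form:
  V1 = 50.3·(cos(-53.9°) + j·sin(-53.9°)) = 29.64 - j40.64 V
  V2 = 184·(cos(79.3°) + j·sin(79.3°)) = 34.16 + j180.8 V
  V3 = 67.5·(cos(149.2°) + j·sin(149.2°)) = -57.98 + j34.56 V
  V4 = 15.3·(cos(-37.3°) + j·sin(-37.3°)) = 12.17 - j9.272 V
Step 2 — Sum components: V_total = 17.99 + j165.5 V.
Step 3 — Convert to polar: |V_total| = 166.4 V, ∠V_total = 83.8°.

V_total = 166.4∠83.8° V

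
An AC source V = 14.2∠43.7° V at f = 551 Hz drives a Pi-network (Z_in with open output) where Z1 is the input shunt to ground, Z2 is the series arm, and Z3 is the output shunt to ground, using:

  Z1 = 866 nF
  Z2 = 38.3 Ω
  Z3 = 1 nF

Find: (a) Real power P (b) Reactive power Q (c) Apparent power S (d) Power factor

Step 1 — Angular frequency: ω = 2π·f = 2π·551 = 3462 rad/s.
Step 2 — Component impedances:
  Z1: Z = 1/(jωC) = -j/(ω·C) = 0 - j333.5 Ω
  Z2: Z = R = 38.3 Ω
  Z3: Z = 1/(jωC) = -j/(ω·C) = 0 - j2.888e+05 Ω
Step 3 — With open output, the series arm Z2 and the output shunt Z3 appear in series to ground: Z2 + Z3 = 38.3 - j2.888e+05 Ω.
Step 4 — Parallel with input shunt Z1: Z_in = Z1 || (Z2 + Z3) = 5.095e-05 - j333.2 Ω = 333.2∠-90.0° Ω.
Step 5 — Source phasor: V = 14.2∠43.7° V = 10.27 + j9.811 V.
Step 6 — Current: I = V / Z = -0.02945 + j0.03081 A = 0.04262∠133.7° A.
Step 7 — Complex power: S = V·I* = 9.256e-08 - j0.6052 VA.
Step 8 — Real power: P = Re(S) = 9.256e-08 W.
Step 9 — Reactive power: Q = Im(S) = -0.6052 VAR.
Step 10 — Apparent power: |S| = 0.6052 VA.
Step 11 — Power factor: PF = P/|S| = 1.529e-07 (leading).

(a) P = 9.256e-08 W  (b) Q = -0.6052 VAR  (c) S = 0.6052 VA  (d) PF = 1.529e-07 (leading)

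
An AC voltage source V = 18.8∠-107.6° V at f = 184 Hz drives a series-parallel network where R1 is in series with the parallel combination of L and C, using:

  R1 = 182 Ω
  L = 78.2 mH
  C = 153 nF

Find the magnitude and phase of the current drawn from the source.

Step 1 — Angular frequency: ω = 2π·f = 2π·184 = 1156 rad/s.
Step 2 — Component impedances:
  R1: Z = R = 182 Ω
  L: Z = jωL = j·1156·0.0782 = 0 + j90.41 Ω
  C: Z = 1/(jωC) = -j/(ω·C) = 0 - j5653 Ω
Step 3 — Parallel branch: L || C = 1/(1/L + 1/C) = 0 + j91.88 Ω.
Step 4 — Series with R1: Z_total = R1 + (L || C) = 182 + j91.88 Ω = 203.9∠26.8° Ω.
Step 5 — Source phasor: V = 18.8∠-107.6° V = -5.685 - j17.92 V.
Step 6 — Ohm's law: I = V / Z_total = (-5.685 - j17.92) / (182 + j91.88) = -0.0645 - j0.0659 A.
Step 7 — Convert to polar: |I| = 0.09221 A, ∠I = -134.4°.

I = 0.09221∠-134.4° A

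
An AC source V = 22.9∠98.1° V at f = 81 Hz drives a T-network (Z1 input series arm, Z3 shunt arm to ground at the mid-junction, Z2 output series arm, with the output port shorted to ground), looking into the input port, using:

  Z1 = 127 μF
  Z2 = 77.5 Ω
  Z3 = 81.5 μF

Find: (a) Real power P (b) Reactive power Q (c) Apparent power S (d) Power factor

Step 1 — Angular frequency: ω = 2π·f = 2π·81 = 508.9 rad/s.
Step 2 — Component impedances:
  Z1: Z = 1/(jωC) = -j/(ω·C) = 0 - j15.47 Ω
  Z2: Z = R = 77.5 Ω
  Z3: Z = 1/(jωC) = -j/(ω·C) = 0 - j24.11 Ω
Step 3 — With the output port shorted to ground, the output series arm Z2 runs from the junction to ground; the shunt arm Z3 also runs from the junction to ground. They appear in parallel: Z3 || Z2 = 6.838 - j21.98 Ω.
Step 4 — Series with input arm Z1: Z_in = Z1 + (Z3 || Z2) = 6.838 - j37.45 Ω = 38.07∠-79.7° Ω.
Step 5 — Source phasor: V = 22.9∠98.1° V = -3.227 + j22.67 V.
Step 6 — Current: I = V / Z = -0.601 + j0.02358 A = 0.6015∠177.8° A.
Step 7 — Complex power: S = V·I* = 2.474 - j13.55 VA.
Step 8 — Real power: P = Re(S) = 2.474 W.
Step 9 — Reactive power: Q = Im(S) = -13.55 VAR.
Step 10 — Apparent power: |S| = 13.77 VA.
Step 11 — Power factor: PF = P/|S| = 0.1796 (leading).

(a) P = 2.474 W  (b) Q = -13.55 VAR  (c) S = 13.77 VA  (d) PF = 0.1796 (leading)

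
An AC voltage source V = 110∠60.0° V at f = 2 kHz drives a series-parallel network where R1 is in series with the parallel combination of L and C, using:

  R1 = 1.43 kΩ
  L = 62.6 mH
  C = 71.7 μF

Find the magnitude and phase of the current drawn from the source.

Step 1 — Angular frequency: ω = 2π·f = 2π·2000 = 1.257e+04 rad/s.
Step 2 — Component impedances:
  R1: Z = R = 1430 Ω
  L: Z = jωL = j·1.257e+04·0.0626 = 0 + j786.7 Ω
  C: Z = 1/(jωC) = -j/(ω·C) = 0 - j1.11 Ω
Step 3 — Parallel branch: L || C = 1/(1/L + 1/C) = 0 - j1.111 Ω.
Step 4 — Series with R1: Z_total = R1 + (L || C) = 1430 - j1.111 Ω = 1430∠-0.0° Ω.
Step 5 — Source phasor: V = 110∠60.0° V = 55 + j95.26 V.
Step 6 — Ohm's law: I = V / Z_total = (55 + j95.26) / (1430 - j1.111) = 0.03841 + j0.06665 A.
Step 7 — Convert to polar: |I| = 0.07692 A, ∠I = 60.0°.

I = 0.07692∠60.0° A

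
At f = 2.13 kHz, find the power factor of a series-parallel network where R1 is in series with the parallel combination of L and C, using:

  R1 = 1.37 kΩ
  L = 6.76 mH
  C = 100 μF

Step 1 — Angular frequency: ω = 2π·f = 2π·2130 = 1.338e+04 rad/s.
Step 2 — Component impedances:
  R1: Z = R = 1370 Ω
  L: Z = jωL = j·1.338e+04·0.00676 = 0 + j90.47 Ω
  C: Z = 1/(jωC) = -j/(ω·C) = 0 - j0.7472 Ω
Step 3 — Parallel branch: L || C = 1/(1/L + 1/C) = 0 - j0.7534 Ω.
Step 4 — Series with R1: Z_total = R1 + (L || C) = 1370 - j0.7534 Ω = 1370∠-0.0° Ω.
Step 5 — Power factor: PF = cos(φ) = Re(Z)/|Z| = 1370/1370 = 1.
Step 6 — Type: Im(Z) = -0.7534 ⇒ leading (phase φ = -0.0°).

PF = 1 (leading, φ = -0.0°)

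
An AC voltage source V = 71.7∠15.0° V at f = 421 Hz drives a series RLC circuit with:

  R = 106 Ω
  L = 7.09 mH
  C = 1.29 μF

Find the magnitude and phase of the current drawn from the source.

Step 1 — Angular frequency: ω = 2π·f = 2π·421 = 2645 rad/s.
Step 2 — Component impedances:
  R: Z = R = 106 Ω
  L: Z = jωL = j·2645·0.00709 = 0 + j18.75 Ω
  C: Z = 1/(jωC) = -j/(ω·C) = 0 - j293.1 Ω
Step 3 — Series combination: Z_total = R + L + C = 106 - j274.3 Ω = 294.1∠-68.9° Ω.
Step 4 — Source phasor: V = 71.7∠15.0° V = 69.26 + j18.56 V.
Step 5 — Ohm's law: I = V / Z_total = (69.26 + j18.56) / (106 - j274.3) = 0.02603 + j0.2424 A.
Step 6 — Convert to polar: |I| = 0.2438 A, ∠I = 83.9°.

I = 0.2438∠83.9° A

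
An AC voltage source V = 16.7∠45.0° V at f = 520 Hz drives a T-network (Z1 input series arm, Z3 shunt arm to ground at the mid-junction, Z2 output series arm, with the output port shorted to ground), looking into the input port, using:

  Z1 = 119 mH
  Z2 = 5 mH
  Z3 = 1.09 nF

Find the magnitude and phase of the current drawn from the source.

Step 1 — Angular frequency: ω = 2π·f = 2π·520 = 3267 rad/s.
Step 2 — Component impedances:
  Z1: Z = jωL = j·3267·0.119 = 0 + j388.8 Ω
  Z2: Z = jωL = j·3267·0.005 = 0 + j16.34 Ω
  Z3: Z = 1/(jωC) = -j/(ω·C) = 0 - j2.808e+05 Ω
Step 3 — With the output port shorted to ground, the output series arm Z2 runs from the junction to ground; the shunt arm Z3 also runs from the junction to ground. They appear in parallel: Z3 || Z2 = 0 + j16.34 Ω.
Step 4 — Series with input arm Z1: Z_in = Z1 + (Z3 || Z2) = 0 + j405.1 Ω = 405.1∠90.0° Ω.
Step 5 — Source phasor: V = 16.7∠45.0° V = 11.81 + j11.81 V.
Step 6 — Ohm's law: I = V / Z_total = (11.81 + j11.81) / (0 + j405.1) = 0.02915 - j0.02915 A.
Step 7 — Convert to polar: |I| = 0.04122 A, ∠I = -45.0°.

I = 0.04122∠-45.0° A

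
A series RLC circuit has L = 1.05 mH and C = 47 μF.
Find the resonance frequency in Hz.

Step 1 — Resonance condition Im(Z)=0 gives ω₀ = 1/√(LC).
Step 2 — ω₀ = 1/√(0.00105·4.7e-05) = 4501 rad/s.
Step 3 — f₀ = ω₀/(2π) = 716.4 Hz.

f₀ = 716.4 Hz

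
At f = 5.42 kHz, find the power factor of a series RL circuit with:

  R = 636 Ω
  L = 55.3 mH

Step 1 — Angular frequency: ω = 2π·f = 2π·5420 = 3.405e+04 rad/s.
Step 2 — Component impedances:
  R: Z = R = 636 Ω
  L: Z = jωL = j·3.405e+04·0.0553 = 0 + j1883 Ω
Step 3 — Series combination: Z_total = R + L = 636 + j1883 Ω = 1988∠71.3° Ω.
Step 4 — Power factor: PF = cos(φ) = Re(Z)/|Z| = 636/1987.7 = 0.32.
Step 5 — Type: Im(Z) = 1883 ⇒ lagging (phase φ = 71.3°).

PF = 0.32 (lagging, φ = 71.3°)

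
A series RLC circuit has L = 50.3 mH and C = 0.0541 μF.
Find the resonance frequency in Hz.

Step 1 — Resonance condition Im(Z)=0 gives ω₀ = 1/√(LC).
Step 2 — ω₀ = 1/√(0.0503·5.41e-08) = 1.917e+04 rad/s.
Step 3 — f₀ = ω₀/(2π) = 3051 Hz.

f₀ = 3051 Hz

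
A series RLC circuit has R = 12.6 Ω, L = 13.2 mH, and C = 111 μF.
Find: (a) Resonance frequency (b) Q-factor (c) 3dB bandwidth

Step 1 — Resonance: ω₀ = 1/√(LC) = 1/√(0.0132·0.000111) = 826.1 rad/s.
Step 2 — f₀ = ω₀/(2π) = 131.5 Hz.
Step 3 — Series Q: Q = ω₀L/R = 826.1·0.0132/12.6 = 0.8655.
Step 4 — Bandwidth: Δω = ω₀/Q = 954.5 rad/s; BW = Δω/(2π) = 151.9 Hz.

(a) f₀ = 131.5 Hz  (b) Q = 0.8655  (c) BW = 151.9 Hz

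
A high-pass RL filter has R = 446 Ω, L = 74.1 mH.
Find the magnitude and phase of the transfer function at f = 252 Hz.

Step 1 — Angular frequency: ω = 2π·252 = 1583 rad/s.
Step 2 — Transfer function: H(jω) = jωL/(R + jωL).
Step 3 — Numerator jωL = j·117.3; denominator R + jωL = 446 + j117.3.
Step 4 — H = 0.06472 + j0.246.
Step 5 — Magnitude: |H| = 0.2544 (-11.9 dB); phase: φ = 75.3°.

|H| = 0.2544 (-11.9 dB), φ = 75.3°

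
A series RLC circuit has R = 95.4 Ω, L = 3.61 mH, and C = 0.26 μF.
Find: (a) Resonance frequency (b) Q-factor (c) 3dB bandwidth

Step 1 — Resonance condition Im(Z)=0 gives ω₀ = 1/√(LC).
Step 2 — ω₀ = 1/√(0.00361·2.6e-07) = 3.264e+04 rad/s.
Step 3 — f₀ = ω₀/(2π) = 5195 Hz.
Step 4 — Series Q: Q = ω₀L/R = 3.264e+04·0.00361/95.4 = 1.235.
Step 5 — 3dB bandwidth: Δω = ω₀/Q = 2.643e+04 rad/s; BW = Δω/(2π) = 4206 Hz.

(a) f₀ = 5195 Hz  (b) Q = 1.235  (c) BW = 4206 Hz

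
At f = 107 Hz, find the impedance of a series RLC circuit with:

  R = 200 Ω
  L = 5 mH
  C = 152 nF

Step 1 — Angular frequency: ω = 2π·f = 2π·107 = 672.3 rad/s.
Step 2 — Component impedances:
  R: Z = R = 200 Ω
  L: Z = jωL = j·672.3·0.005 = 0 + j3.362 Ω
  C: Z = 1/(jωC) = -j/(ω·C) = 0 - j9786 Ω
Step 3 — Series combination: Z_total = R + L + C = 200 - j9782 Ω = 9784∠-88.8° Ω.

Z = 200 - j9782 Ω = 9784∠-88.8° Ω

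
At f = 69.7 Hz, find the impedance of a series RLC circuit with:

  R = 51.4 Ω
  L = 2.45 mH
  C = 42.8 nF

Step 1 — Angular frequency: ω = 2π·f = 2π·69.7 = 437.9 rad/s.
Step 2 — Component impedances:
  R: Z = R = 51.4 Ω
  L: Z = jωL = j·437.9·0.00245 = 0 + j1.073 Ω
  C: Z = 1/(jωC) = -j/(ω·C) = 0 - j5.335e+04 Ω
Step 3 — Series combination: Z_total = R + L + C = 51.4 - j5.335e+04 Ω = 5.335e+04∠-89.9° Ω.

Z = 51.4 - j5.335e+04 Ω = 5.335e+04∠-89.9° Ω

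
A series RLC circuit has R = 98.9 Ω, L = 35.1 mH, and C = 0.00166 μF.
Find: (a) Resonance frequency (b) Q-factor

Step 1 — Resonance condition Im(Z)=0 gives ω₀ = 1/√(LC).
Step 2 — ω₀ = 1/√(0.0351·1.66e-09) = 1.31e+05 rad/s.
Step 3 — f₀ = ω₀/(2π) = 2.085e+04 Hz.
Step 4 — Series Q: Q = ω₀L/R = 1.31e+05·0.0351/98.9 = 46.49.

(a) f₀ = 2.085e+04 Hz  (b) Q = 46.49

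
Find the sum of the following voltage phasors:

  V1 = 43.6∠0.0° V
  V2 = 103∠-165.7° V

Step 1 — Convert each phasor to rectangular form:
  V1 = 43.6·(cos(0.0°) + j·sin(0.0°)) = 43.6 V
  V2 = 103·(cos(-165.7°) + j·sin(-165.7°)) = -99.81 - j25.44 V
Step 2 — Sum components: V_total = -56.21 - j25.44 V.
Step 3 — Convert to polar: |V_total| = 61.7 V, ∠V_total = -155.6°.

V_total = 61.7∠-155.6° V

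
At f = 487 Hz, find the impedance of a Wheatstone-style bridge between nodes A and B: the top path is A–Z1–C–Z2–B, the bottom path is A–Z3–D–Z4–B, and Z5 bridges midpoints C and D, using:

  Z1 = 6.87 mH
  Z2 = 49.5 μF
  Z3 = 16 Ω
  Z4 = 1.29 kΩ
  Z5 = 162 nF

Step 1 — Angular frequency: ω = 2π·f = 2π·487 = 3060 rad/s.
Step 2 — Component impedances:
  Z1: Z = jωL = j·3060·0.00687 = 0 + j21.02 Ω
  Z2: Z = 1/(jωC) = -j/(ω·C) = 0 - j6.602 Ω
  Z3: Z = R = 16 Ω
  Z4: Z = R = 1290 Ω
  Z5: Z = 1/(jωC) = -j/(ω·C) = 0 - j2017 Ω
Step 3 — Bridge requires nodal analysis (the Z5 bridge couples midpoints C and D, so the two paths cannot be reduced to a simple series/parallel combination). Setting node B to ground and injecting 1 A at node A, the 3-node admittance system at A, C, D solves to V_A = Z_AB = 0.1657 + j14.64 Ω = 14.64∠89.4° Ω.

Z = 0.1657 + j14.64 Ω = 14.64∠89.4° Ω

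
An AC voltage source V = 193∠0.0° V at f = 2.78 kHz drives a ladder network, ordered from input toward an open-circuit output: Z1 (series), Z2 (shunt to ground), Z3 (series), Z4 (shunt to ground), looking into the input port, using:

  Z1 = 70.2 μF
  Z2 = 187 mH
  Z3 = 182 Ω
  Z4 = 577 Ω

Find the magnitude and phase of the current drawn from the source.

Step 1 — Angular frequency: ω = 2π·f = 2π·2780 = 1.747e+04 rad/s.
Step 2 — Component impedances:
  Z1: Z = 1/(jωC) = -j/(ω·C) = 0 - j0.8155 Ω
  Z2: Z = jωL = j·1.747e+04·0.187 = 0 + j3266 Ω
  Z3: Z = R = 182 Ω
  Z4: Z = R = 577 Ω
Step 3 — Ladder network (open output): work backward from the far end, alternating series and parallel combinations. Z_in = 720.1 + j166.5 Ω = 739.1∠13.0° Ω.
Step 4 — Source phasor: V = 193∠0.0° V = 193 V.
Step 5 — Ohm's law: I = V / Z_total = (193) / (720.1 + j166.5) = 0.2544 - j0.05883 A.
Step 6 — Convert to polar: |I| = 0.2611 A, ∠I = -13.0°.

I = 0.2611∠-13.0° A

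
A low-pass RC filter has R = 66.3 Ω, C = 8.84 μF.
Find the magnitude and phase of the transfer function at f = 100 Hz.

Step 1 — Angular frequency: ω = 2π·100 = 628.3 rad/s.
Step 2 — Transfer function: H(jω) = 1/(1 + jωRC).
Step 3 — Denominator: 1 + jωRC = 1 + j·628.3·66.3·8.84e-06 = 1 + j0.3683.
Step 4 — H = 0.8806 - j0.3243.
Step 5 — Magnitude: |H| = 0.9384 (-0.6 dB); phase: φ = -20.2°.

|H| = 0.9384 (-0.6 dB), φ = -20.2°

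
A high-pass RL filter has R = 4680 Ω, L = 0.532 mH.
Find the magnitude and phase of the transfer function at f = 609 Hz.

Step 1 — Angular frequency: ω = 2π·609 = 3826 rad/s.
Step 2 — Transfer function: H(jω) = jωL/(R + jωL).
Step 3 — Numerator jωL = j·2.036; denominator R + jωL = 4680 + j2.036.
Step 4 — H = 1.892e-07 + j0.000435.
Step 5 — Magnitude: |H| = 0.000435 (-67.2 dB); phase: φ = 90.0°.

|H| = 0.000435 (-67.2 dB), φ = 90.0°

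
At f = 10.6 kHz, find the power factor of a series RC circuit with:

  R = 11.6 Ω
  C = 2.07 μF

Step 1 — Angular frequency: ω = 2π·f = 2π·1.06e+04 = 6.66e+04 rad/s.
Step 2 — Component impedances:
  R: Z = R = 11.6 Ω
  C: Z = 1/(jωC) = -j/(ω·C) = 0 - j7.253 Ω
Step 3 — Series combination: Z_total = R + C = 11.6 - j7.253 Ω = 13.68∠-32.0° Ω.
Step 4 — Power factor: PF = cos(φ) = Re(Z)/|Z| = 11.6/13.681 = 0.8479.
Step 5 — Type: Im(Z) = -7.253 ⇒ leading (phase φ = -32.0°).

PF = 0.8479 (leading, φ = -32.0°)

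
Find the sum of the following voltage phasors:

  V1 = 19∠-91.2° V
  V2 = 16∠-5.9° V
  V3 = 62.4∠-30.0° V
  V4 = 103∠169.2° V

Step 1 — Convert each phasor to rectangular form:
  V1 = 19·(cos(-91.2°) + j·sin(-91.2°)) = -0.3979 - j19 V
  V2 = 16·(cos(-5.9°) + j·sin(-5.9°)) = 15.92 - j1.645 V
  V3 = 62.4·(cos(-30.0°) + j·sin(-30.0°)) = 54.04 - j31.2 V
  V4 = 103·(cos(169.2°) + j·sin(169.2°)) = -101.2 + j19.3 V
Step 2 — Sum components: V_total = -31.62 - j32.54 V.
Step 3 — Convert to polar: |V_total| = 45.37 V, ∠V_total = -134.2°.

V_total = 45.37∠-134.2° V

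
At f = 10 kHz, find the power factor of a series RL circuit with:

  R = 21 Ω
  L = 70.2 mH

Step 1 — Angular frequency: ω = 2π·f = 2π·1e+04 = 6.283e+04 rad/s.
Step 2 — Component impedances:
  R: Z = R = 21 Ω
  L: Z = jωL = j·6.283e+04·0.0702 = 0 + j4411 Ω
Step 3 — Series combination: Z_total = R + L = 21 + j4411 Ω = 4411∠89.7° Ω.
Step 4 — Power factor: PF = cos(φ) = Re(Z)/|Z| = 21/4411 = 0.004761.
Step 5 — Type: Im(Z) = 4411 ⇒ lagging (phase φ = 89.7°).

PF = 0.004761 (lagging, φ = 89.7°)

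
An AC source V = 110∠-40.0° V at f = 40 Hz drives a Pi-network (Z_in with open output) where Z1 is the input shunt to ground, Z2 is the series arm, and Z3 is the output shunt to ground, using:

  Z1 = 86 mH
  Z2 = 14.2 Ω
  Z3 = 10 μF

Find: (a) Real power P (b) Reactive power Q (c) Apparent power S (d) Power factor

Step 1 — Angular frequency: ω = 2π·f = 2π·40 = 251.3 rad/s.
Step 2 — Component impedances:
  Z1: Z = jωL = j·251.3·0.086 = 0 + j21.61 Ω
  Z2: Z = R = 14.2 Ω
  Z3: Z = 1/(jωC) = -j/(ω·C) = 0 - j397.9 Ω
Step 3 — With open output, the series arm Z2 and the output shunt Z3 appear in series to ground: Z2 + Z3 = 14.2 - j397.9 Ω.
Step 4 — Parallel with input shunt Z1: Z_in = Z1 || (Z2 + Z3) = 0.04679 + j22.85 Ω = 22.85∠89.9° Ω.
Step 5 — Source phasor: V = 110∠-40.0° V = 84.26 - j70.71 V.
Step 6 — Current: I = V / Z = -3.086 - j3.693 A = 4.813∠-129.9° A.
Step 7 — Complex power: S = V·I* = 1.084 + j529.4 VA.
Step 8 — Real power: P = Re(S) = 1.084 W.
Step 9 — Reactive power: Q = Im(S) = 529.4 VAR.
Step 10 — Apparent power: |S| = 529.4 VA.
Step 11 — Power factor: PF = P/|S| = 0.002047 (lagging).

(a) P = 1.084 W  (b) Q = 529.4 VAR  (c) S = 529.4 VA  (d) PF = 0.002047 (lagging)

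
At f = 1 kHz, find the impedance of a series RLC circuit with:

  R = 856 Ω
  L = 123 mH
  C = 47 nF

Step 1 — Angular frequency: ω = 2π·f = 2π·1000 = 6283 rad/s.
Step 2 — Component impedances:
  R: Z = R = 856 Ω
  L: Z = jωL = j·6283·0.123 = 0 + j772.8 Ω
  C: Z = 1/(jωC) = -j/(ω·C) = 0 - j3386 Ω
Step 3 — Series combination: Z_total = R + L + C = 856 - j2613 Ω = 2750∠-71.9° Ω.

Z = 856 - j2613 Ω = 2750∠-71.9° Ω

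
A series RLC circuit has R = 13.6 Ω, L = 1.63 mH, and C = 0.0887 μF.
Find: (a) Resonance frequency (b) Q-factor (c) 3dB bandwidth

Step 1 — Resonance condition Im(Z)=0 gives ω₀ = 1/√(LC).
Step 2 — ω₀ = 1/√(0.00163·8.87e-08) = 8.317e+04 rad/s.
Step 3 — f₀ = ω₀/(2π) = 1.324e+04 Hz.
Step 4 — Series Q: Q = ω₀L/R = 8.317e+04·0.00163/13.6 = 9.968.
Step 5 — 3dB bandwidth: Δω = ω₀/Q = 8344 rad/s; BW = Δω/(2π) = 1328 Hz.

(a) f₀ = 1.324e+04 Hz  (b) Q = 9.968  (c) BW = 1328 Hz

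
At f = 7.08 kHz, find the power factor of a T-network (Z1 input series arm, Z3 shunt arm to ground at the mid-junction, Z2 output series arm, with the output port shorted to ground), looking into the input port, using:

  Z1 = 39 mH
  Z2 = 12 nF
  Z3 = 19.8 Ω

Step 1 — Angular frequency: ω = 2π·f = 2π·7080 = 4.448e+04 rad/s.
Step 2 — Component impedances:
  Z1: Z = jωL = j·4.448e+04·0.039 = 0 + j1735 Ω
  Z2: Z = 1/(jωC) = -j/(ω·C) = 0 - j1873 Ω
  Z3: Z = R = 19.8 Ω
Step 3 — With the output port shorted to ground, the output series arm Z2 runs from the junction to ground; the shunt arm Z3 also runs from the junction to ground. They appear in parallel: Z3 || Z2 = 19.8 - j0.2093 Ω.
Step 4 — Series with input arm Z1: Z_in = Z1 + (Z3 || Z2) = 19.8 + j1735 Ω = 1735∠89.3° Ω.
Step 5 — Power factor: PF = cos(φ) = Re(Z)/|Z| = 19.8/1735 = 0.01141.
Step 6 — Type: Im(Z) = 1735 ⇒ lagging (phase φ = 89.3°).

PF = 0.01141 (lagging, φ = 89.3°)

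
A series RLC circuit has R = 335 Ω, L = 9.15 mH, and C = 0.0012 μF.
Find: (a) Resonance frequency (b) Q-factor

Step 1 — Resonance condition Im(Z)=0 gives ω₀ = 1/√(LC).
Step 2 — ω₀ = 1/√(0.00915·1.2e-09) = 3.018e+05 rad/s.
Step 3 — f₀ = ω₀/(2π) = 4.803e+04 Hz.
Step 4 — Series Q: Q = ω₀L/R = 3.018e+05·0.00915/335 = 8.243.

(a) f₀ = 4.803e+04 Hz  (b) Q = 8.243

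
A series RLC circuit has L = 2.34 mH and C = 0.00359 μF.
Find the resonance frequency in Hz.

Step 1 — Resonance condition Im(Z)=0 gives ω₀ = 1/√(LC).
Step 2 — ω₀ = 1/√(0.00234·3.59e-09) = 3.45e+05 rad/s.
Step 3 — f₀ = ω₀/(2π) = 5.491e+04 Hz.

f₀ = 5.491e+04 Hz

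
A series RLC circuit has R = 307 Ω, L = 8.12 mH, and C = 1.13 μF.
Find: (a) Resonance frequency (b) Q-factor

Step 1 — Resonance condition Im(Z)=0 gives ω₀ = 1/√(LC).
Step 2 — ω₀ = 1/√(0.00812·1.13e-06) = 1.044e+04 rad/s.
Step 3 — f₀ = ω₀/(2π) = 1662 Hz.
Step 4 — Series Q: Q = ω₀L/R = 1.044e+04·0.00812/307 = 0.2761.

(a) f₀ = 1662 Hz  (b) Q = 0.2761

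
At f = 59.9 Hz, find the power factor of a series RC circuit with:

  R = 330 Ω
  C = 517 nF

Step 1 — Angular frequency: ω = 2π·f = 2π·59.9 = 376.4 rad/s.
Step 2 — Component impedances:
  R: Z = R = 330 Ω
  C: Z = 1/(jωC) = -j/(ω·C) = 0 - j5139 Ω
Step 3 — Series combination: Z_total = R + C = 330 - j5139 Ω = 5150∠-86.3° Ω.
Step 4 — Power factor: PF = cos(φ) = Re(Z)/|Z| = 330/5150 = 0.06408.
Step 5 — Type: Im(Z) = -5139 ⇒ leading (phase φ = -86.3°).

PF = 0.06408 (leading, φ = -86.3°)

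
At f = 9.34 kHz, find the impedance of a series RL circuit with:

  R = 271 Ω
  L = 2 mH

Step 1 — Angular frequency: ω = 2π·f = 2π·9340 = 5.868e+04 rad/s.
Step 2 — Component impedances:
  R: Z = R = 271 Ω
  L: Z = jωL = j·5.868e+04·0.002 = 0 + j117.4 Ω
Step 3 — Series combination: Z_total = R + L = 271 + j117.4 Ω = 295.3∠23.4° Ω.

Z = 271 + j117.4 Ω = 295.3∠23.4° Ω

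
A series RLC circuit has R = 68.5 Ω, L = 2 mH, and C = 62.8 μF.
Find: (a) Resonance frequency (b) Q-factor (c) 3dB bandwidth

Step 1 — Resonance condition Im(Z)=0 gives ω₀ = 1/√(LC).
Step 2 — ω₀ = 1/√(0.002·6.28e-05) = 2822 rad/s.
Step 3 — f₀ = ω₀/(2π) = 449.1 Hz.
Step 4 — Series Q: Q = ω₀L/R = 2822·0.002/68.5 = 0.08238.
Step 5 — 3dB bandwidth: Δω = ω₀/Q = 3.425e+04 rad/s; BW = Δω/(2π) = 5451 Hz.

(a) f₀ = 449.1 Hz  (b) Q = 0.08238  (c) BW = 5451 Hz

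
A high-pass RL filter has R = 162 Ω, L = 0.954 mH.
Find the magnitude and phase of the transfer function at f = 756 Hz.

Step 1 — Angular frequency: ω = 2π·756 = 4750 rad/s.
Step 2 — Transfer function: H(jω) = jωL/(R + jωL).
Step 3 — Numerator jωL = j·4.532; denominator R + jωL = 162 + j4.532.
Step 4 — H = 0.0007819 + j0.02795.
Step 5 — Magnitude: |H| = 0.02796 (-31.1 dB); phase: φ = 88.4°.

|H| = 0.02796 (-31.1 dB), φ = 88.4°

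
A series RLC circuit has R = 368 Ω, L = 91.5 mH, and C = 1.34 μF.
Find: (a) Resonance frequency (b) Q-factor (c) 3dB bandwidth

Step 1 — Resonance condition Im(Z)=0 gives ω₀ = 1/√(LC).
Step 2 — ω₀ = 1/√(0.0915·1.34e-06) = 2856 rad/s.
Step 3 — f₀ = ω₀/(2π) = 454.5 Hz.
Step 4 — Series Q: Q = ω₀L/R = 2856·0.0915/368 = 0.7101.
Step 5 — 3dB bandwidth: Δω = ω₀/Q = 4022 rad/s; BW = Δω/(2π) = 640.1 Hz.

(a) f₀ = 454.5 Hz  (b) Q = 0.7101  (c) BW = 640.1 Hz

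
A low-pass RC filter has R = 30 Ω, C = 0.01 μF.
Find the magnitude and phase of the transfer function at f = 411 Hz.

Step 1 — Angular frequency: ω = 2π·411 = 2582 rad/s.
Step 2 — Transfer function: H(jω) = 1/(1 + jωRC).
Step 3 — Denominator: 1 + jωRC = 1 + j·2582·30·1e-08 = 1 + j0.0007747.
Step 4 — H = 1 - j0.0007747.
Step 5 — Magnitude: |H| = 1 (-0.0 dB); phase: φ = -0.0°.

|H| = 1 (-0.0 dB), φ = -0.0°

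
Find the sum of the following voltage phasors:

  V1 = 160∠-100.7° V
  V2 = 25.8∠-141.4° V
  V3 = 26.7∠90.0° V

Step 1 — Convert each phasor to rectangular form:
  V1 = 160·(cos(-100.7°) + j·sin(-100.7°)) = -29.71 - j157.2 V
  V2 = 25.8·(cos(-141.4°) + j·sin(-141.4°)) = -20.16 - j16.1 V
  V3 = 26.7·(cos(90.0°) + j·sin(90.0°)) = 0 + j26.7 V
Step 2 — Sum components: V_total = -49.87 - j146.6 V.
Step 3 — Convert to polar: |V_total| = 154.9 V, ∠V_total = -108.8°.

V_total = 154.9∠-108.8° V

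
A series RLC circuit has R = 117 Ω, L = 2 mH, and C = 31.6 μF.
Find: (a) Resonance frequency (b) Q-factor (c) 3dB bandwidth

Step 1 — Resonance condition Im(Z)=0 gives ω₀ = 1/√(LC).
Step 2 — ω₀ = 1/√(0.002·3.16e-05) = 3978 rad/s.
Step 3 — f₀ = ω₀/(2π) = 633.1 Hz.
Step 4 — Series Q: Q = ω₀L/R = 3978·0.002/117 = 0.068.
Step 5 — 3dB bandwidth: Δω = ω₀/Q = 5.85e+04 rad/s; BW = Δω/(2π) = 9311 Hz.

(a) f₀ = 633.1 Hz  (b) Q = 0.068  (c) BW = 9311 Hz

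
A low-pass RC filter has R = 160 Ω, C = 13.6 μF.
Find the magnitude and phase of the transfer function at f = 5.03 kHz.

Step 1 — Angular frequency: ω = 2π·5030 = 3.16e+04 rad/s.
Step 2 — Transfer function: H(jω) = 1/(1 + jωRC).
Step 3 — Denominator: 1 + jωRC = 1 + j·3.16e+04·160·1.36e-05 = 1 + j68.77.
Step 4 — H = 0.0002114 - j0.01454.
Step 5 — Magnitude: |H| = 0.01454 (-36.7 dB); phase: φ = -89.2°.

|H| = 0.01454 (-36.7 dB), φ = -89.2°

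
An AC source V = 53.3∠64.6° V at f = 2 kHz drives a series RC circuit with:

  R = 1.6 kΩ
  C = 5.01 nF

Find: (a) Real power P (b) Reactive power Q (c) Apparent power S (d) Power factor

Step 1 — Angular frequency: ω = 2π·f = 2π·2000 = 1.257e+04 rad/s.
Step 2 — Component impedances:
  R: Z = R = 1600 Ω
  C: Z = 1/(jωC) = -j/(ω·C) = 0 - j1.588e+04 Ω
Step 3 — Series combination: Z_total = R + C = 1600 - j1.588e+04 Ω = 1.596e+04∠-84.2° Ω.
Step 4 — Source phasor: V = 53.3∠64.6° V = 22.86 + j48.15 V.
Step 5 — Current: I = V / Z = -0.002857 + j0.001727 A = 0.003339∠148.8° A.
Step 6 — Complex power: S = V·I* = 0.01784 - j0.1771 VA.
Step 7 — Real power: P = Re(S) = 0.01784 W.
Step 8 — Reactive power: Q = Im(S) = -0.1771 VAR.
Step 9 — Apparent power: |S| = 0.178 VA.
Step 10 — Power factor: PF = P/|S| = 0.1002 (leading).

(a) P = 0.01784 W  (b) Q = -0.1771 VAR  (c) S = 0.178 VA  (d) PF = 0.1002 (leading)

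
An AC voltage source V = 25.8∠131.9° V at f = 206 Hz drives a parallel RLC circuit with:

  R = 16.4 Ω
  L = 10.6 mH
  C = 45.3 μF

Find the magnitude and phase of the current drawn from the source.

Step 1 — Angular frequency: ω = 2π·f = 2π·206 = 1294 rad/s.
Step 2 — Component impedances:
  R: Z = R = 16.4 Ω
  L: Z = jωL = j·1294·0.0106 = 0 + j13.72 Ω
  C: Z = 1/(jωC) = -j/(ω·C) = 0 - j17.06 Ω
Step 3 — Parallel combination: 1/Z_total = 1/R + 1/L + 1/C; Z_total = 15.55 + j3.635 Ω = 15.97∠13.2° Ω.
Step 4 — Source phasor: V = 25.8∠131.9° V = -17.23 + j19.2 V.
Step 5 — Ohm's law: I = V / Z_total = (-17.23 + j19.2) / (15.55 + j3.635) = -0.7769 + j1.417 A.
Step 6 — Convert to polar: |I| = 1.616 A, ∠I = 118.7°.

I = 1.616∠118.7° A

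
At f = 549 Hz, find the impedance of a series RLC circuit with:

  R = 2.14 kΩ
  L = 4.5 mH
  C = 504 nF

Step 1 — Angular frequency: ω = 2π·f = 2π·549 = 3449 rad/s.
Step 2 — Component impedances:
  R: Z = R = 2140 Ω
  L: Z = jωL = j·3449·0.0045 = 0 + j15.52 Ω
  C: Z = 1/(jωC) = -j/(ω·C) = 0 - j575.2 Ω
Step 3 — Series combination: Z_total = R + L + C = 2140 - j559.7 Ω = 2212∠-14.7° Ω.

Z = 2140 - j559.7 Ω = 2212∠-14.7° Ω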